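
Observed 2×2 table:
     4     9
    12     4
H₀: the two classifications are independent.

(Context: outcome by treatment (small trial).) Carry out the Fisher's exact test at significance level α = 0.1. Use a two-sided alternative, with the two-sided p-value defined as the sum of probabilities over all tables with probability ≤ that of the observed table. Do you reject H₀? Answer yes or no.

Margins: r₁=13, r₂=16, c₁=16, c₂=13, n=29
p_obs = C(13,4)·C(16,12)/C(29,16); sum pmf over tables with pmf ≤ p_obs
p-value (two-sided) = 0.02705
At α=0.1: p < α → reject H₀

reject H₀: yes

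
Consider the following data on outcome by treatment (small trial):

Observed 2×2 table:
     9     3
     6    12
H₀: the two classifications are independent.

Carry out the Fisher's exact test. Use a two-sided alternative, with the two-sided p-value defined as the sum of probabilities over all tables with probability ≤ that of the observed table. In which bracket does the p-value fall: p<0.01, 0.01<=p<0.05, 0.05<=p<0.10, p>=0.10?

p-value bracket: 0.05<=p<0.10

Margins: r₁=12, r₂=18, c₁=15, c₂=15, n=30
p_obs = C(12,9)·C(18,6)/C(30,15); sum pmf over tables with pmf ≤ p_obs
p-value (two-sided) = 0.06043
→ bracket: 0.05<=p<0.10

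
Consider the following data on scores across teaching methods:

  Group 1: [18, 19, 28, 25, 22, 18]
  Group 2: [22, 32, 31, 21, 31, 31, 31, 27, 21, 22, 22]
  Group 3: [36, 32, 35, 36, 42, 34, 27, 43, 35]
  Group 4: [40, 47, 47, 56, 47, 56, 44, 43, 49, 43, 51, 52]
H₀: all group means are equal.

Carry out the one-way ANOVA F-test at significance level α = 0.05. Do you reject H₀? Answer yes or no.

Group means [21.67, 26.45, 35.56, 47.92], grand mean 34.632
SSB = Σnᵢ(x̄ᵢ−x̄)² = 3869.643; SSW = ΣΣ(x−x̄ᵢ)² = 791.199
MSB = 3869.643/3 = 1289.8809; MSW = 791.199/34 = 23.2706
F = MSB/MSW = 55.4297
df = (3, 34)
p-value (upper-tail) = 0.00000
At α=0.05: p < α → reject H₀

reject H₀: yes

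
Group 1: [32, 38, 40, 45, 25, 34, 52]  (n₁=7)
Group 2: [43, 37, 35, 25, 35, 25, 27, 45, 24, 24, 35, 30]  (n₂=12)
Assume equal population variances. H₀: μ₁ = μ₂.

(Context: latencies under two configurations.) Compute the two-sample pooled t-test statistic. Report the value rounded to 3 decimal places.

test statistic = 1.570

x̄₁=38.000, s₁=8.851, n₁=7
x̄₂=32.083, s₂=7.366, n₂=12
s_p² = [6·8.851² + 11·7.366²]/17 = 62.7598
SE = √(s_p²·(1/7+1/12)) = 3.7677
t = (38.000−32.083)/3.7677 = 1.5704
df = 17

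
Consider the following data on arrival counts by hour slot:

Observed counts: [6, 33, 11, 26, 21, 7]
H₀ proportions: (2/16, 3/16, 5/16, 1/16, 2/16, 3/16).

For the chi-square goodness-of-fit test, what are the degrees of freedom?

df = k − 1 = 6 − 1 = 5

degrees of freedom = 5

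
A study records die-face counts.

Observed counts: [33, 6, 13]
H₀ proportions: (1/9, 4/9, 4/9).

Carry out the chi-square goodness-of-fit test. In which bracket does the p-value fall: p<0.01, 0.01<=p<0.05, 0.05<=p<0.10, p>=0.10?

p-value bracket: p<0.01

n = 52; E_i = n·p_i = [5.78, 23.11, 23.11]
χ² = (33−5.78)²/5.78 + (6−23.11)²/23.11 + (13−23.11)²/23.11 = 145.3510
df = 2
p-value (upper-tail) = 0.00000
→ bracket: p<0.01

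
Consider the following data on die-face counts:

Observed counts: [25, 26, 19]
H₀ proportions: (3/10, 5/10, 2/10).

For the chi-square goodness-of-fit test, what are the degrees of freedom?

df = k − 1 = 3 − 1 = 2

degrees of freedom = 2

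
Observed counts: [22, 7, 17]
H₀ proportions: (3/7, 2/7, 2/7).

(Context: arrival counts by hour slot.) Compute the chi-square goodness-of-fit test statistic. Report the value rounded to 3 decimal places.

n = 46; E_i = n·p_i = [19.71, 13.14, 13.14]
χ² = (22−19.71)²/19.71 + (7−13.14)²/13.14 + (17−13.14)²/13.14 = 4.2681
df = 2

test statistic = 4.268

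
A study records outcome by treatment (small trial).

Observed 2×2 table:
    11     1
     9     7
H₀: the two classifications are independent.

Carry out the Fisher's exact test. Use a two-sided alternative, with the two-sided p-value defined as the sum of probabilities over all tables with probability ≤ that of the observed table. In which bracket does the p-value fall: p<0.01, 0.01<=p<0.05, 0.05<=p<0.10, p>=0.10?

p-value bracket: 0.05<=p<0.10

Margins: r₁=12, r₂=16, c₁=20, c₂=8, n=28
p_obs = C(12,11)·C(16,9)/C(28,20); sum pmf over tables with pmf ≤ p_obs
p-value (two-sided) = 0.08822
→ bracket: 0.05<=p<0.10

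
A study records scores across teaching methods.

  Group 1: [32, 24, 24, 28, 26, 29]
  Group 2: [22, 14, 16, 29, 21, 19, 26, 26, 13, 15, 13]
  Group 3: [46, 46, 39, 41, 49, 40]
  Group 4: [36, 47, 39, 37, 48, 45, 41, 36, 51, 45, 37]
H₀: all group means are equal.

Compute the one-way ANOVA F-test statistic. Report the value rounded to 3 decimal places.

test statistic = 49.939

Group means [27.17, 19.45, 43.50, 42.00], grand mean 32.353
SSB = Σnᵢ(x̄ᵢ−x̄)² = 3760.704; SSW = ΣΣ(x−x̄ᵢ)² = 753.061
MSB = 3760.704/3 = 1253.5680; MSW = 753.061/30 = 25.1020
F = MSB/MSW = 49.9389
df = (3, 30)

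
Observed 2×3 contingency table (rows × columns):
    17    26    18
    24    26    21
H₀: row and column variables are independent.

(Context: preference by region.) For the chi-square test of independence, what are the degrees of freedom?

df = (r−1)(c−1) = (2−1)·(3−1) = 2

degrees of freedom = 2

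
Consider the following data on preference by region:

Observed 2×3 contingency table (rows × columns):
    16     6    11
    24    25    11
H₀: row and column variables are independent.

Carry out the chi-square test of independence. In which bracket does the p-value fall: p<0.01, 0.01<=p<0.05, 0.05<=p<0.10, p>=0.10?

Row totals [33, 60], col totals [40, 31, 22], n=93
χ² = (16−14.19)²/14.19 + (6−11.00)²/11.00 + (11−7.81)²/7.81 + (24−25.81)²/25.81 + (25−20.00)²/20.00 + (11−14.19)²/14.19 = 5.9041
df = 2
p-value (upper-tail) = 0.05223
→ bracket: 0.05<=p<0.10

p-value bracket: 0.05<=p<0.10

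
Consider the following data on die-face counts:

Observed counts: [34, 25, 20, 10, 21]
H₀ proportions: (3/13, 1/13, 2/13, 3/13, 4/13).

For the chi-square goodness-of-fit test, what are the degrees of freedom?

df = k − 1 = 5 − 1 = 4

degrees of freedom = 4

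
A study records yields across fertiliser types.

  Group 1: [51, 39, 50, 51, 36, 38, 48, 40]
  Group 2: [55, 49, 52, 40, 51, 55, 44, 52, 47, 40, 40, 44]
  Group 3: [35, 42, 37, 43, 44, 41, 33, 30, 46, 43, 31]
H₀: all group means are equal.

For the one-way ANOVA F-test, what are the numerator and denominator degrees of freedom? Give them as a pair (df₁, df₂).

k = 3 groups, N = 31 total
df = (k−1, N−k) = (3−1, 31−3) = (2, 28)

degrees of freedom = [2, 28]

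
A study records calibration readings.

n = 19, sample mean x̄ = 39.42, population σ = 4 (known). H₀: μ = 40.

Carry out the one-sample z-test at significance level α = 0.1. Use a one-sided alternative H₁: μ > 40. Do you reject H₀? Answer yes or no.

SE = σ/√n = 4/√19 = 0.9177
z = (x̄−μ₀)/SE = (39.42−40)/0.9177 = -0.6320
p-value (one-sided, H₁ greater) = 0.73632
At α=0.1: p ≥ α → fail to reject H₀

reject H₀: no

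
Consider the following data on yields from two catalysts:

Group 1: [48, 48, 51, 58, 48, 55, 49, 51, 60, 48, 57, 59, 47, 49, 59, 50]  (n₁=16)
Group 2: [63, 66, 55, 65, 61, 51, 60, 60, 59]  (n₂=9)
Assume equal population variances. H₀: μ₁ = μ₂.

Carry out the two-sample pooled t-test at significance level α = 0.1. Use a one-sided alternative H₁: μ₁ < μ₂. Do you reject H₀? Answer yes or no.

reject H₀: yes

x̄₁=52.312, s₁=4.785, n₁=16
x̄₂=60.000, s₂=4.717, n₂=9
s_p² = [15·4.785² + 8·4.717²]/23 = 22.6712
SE = √(s_p²·(1/16+1/9)) = 1.9839
t = (52.312−60.000)/1.9839 = -3.8749
df = 23
p-value (one-sided, H₁ less) = 0.00038
At α=0.1: p < α → reject H₀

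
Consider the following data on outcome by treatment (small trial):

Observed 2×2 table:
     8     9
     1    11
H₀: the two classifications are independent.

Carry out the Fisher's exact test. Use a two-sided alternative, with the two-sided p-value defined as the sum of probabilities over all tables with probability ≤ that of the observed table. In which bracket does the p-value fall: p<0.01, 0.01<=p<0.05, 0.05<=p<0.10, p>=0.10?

p-value bracket: 0.01<=p<0.05

Margins: r₁=17, r₂=12, c₁=9, c₂=20, n=29
p_obs = C(17,8)·C(12,1)/C(29,9); sum pmf over tables with pmf ≤ p_obs
p-value (two-sided) = 0.04317
→ bracket: 0.01<=p<0.05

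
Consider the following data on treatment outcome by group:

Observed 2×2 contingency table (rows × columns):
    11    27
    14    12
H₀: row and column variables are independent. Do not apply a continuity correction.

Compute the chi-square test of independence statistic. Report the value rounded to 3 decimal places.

Row totals [38, 26], col totals [25, 39], n=64
χ² = (11−14.84)²/14.84 + (27−23.16)²/23.16 + (14−10.16)²/10.16 + (12−15.84)²/15.84 = 4.0206
df = 1

test statistic = 4.021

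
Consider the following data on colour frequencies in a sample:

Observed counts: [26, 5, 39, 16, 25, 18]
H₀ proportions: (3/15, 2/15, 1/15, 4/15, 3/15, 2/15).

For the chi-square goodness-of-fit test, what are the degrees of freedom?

degrees of freedom = 5

df = k − 1 = 6 − 1 = 5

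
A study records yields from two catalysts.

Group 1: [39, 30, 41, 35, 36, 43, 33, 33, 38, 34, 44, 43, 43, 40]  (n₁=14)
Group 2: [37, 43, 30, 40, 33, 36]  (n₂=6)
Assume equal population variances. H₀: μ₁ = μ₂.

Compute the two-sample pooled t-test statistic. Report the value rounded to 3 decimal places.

test statistic = 0.671

x̄₁=38.000, s₁=4.540, n₁=14
x̄₂=36.500, s₂=4.680, n₂=6
s_p² = [13·4.540² + 5·4.680²]/18 = 20.9722
SE = √(s_p²·(1/14+1/6)) = 2.2346
t = (38.000−36.500)/2.2346 = 0.6713
df = 18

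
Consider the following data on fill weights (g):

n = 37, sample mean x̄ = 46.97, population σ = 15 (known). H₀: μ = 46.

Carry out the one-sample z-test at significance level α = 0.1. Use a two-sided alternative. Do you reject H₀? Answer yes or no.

SE = σ/√n = 15/√37 = 2.4660
z = (x̄−μ₀)/SE = (46.97−46)/2.4660 = 0.3934
p-value (two-sided) = 0.69406
At α=0.1: p ≥ α → fail to reject H₀

reject H₀: no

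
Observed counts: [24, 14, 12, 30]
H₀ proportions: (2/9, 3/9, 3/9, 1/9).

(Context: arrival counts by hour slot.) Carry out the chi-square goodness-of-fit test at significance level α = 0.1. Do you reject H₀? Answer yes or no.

reject H₀: yes

n = 80; E_i = n·p_i = [17.78, 26.67, 26.67, 8.89]
χ² = (24−17.78)²/17.78 + (14−26.67)²/26.67 + (12−26.67)²/26.67 + (30−8.89)²/8.89 = 66.4000
df = 3
p-value (upper-tail) = 0.00000
At α=0.1: p < α → reject H₀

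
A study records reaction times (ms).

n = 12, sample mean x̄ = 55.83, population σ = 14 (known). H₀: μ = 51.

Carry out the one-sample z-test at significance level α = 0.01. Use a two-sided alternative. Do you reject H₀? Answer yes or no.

SE = σ/√n = 14/√12 = 4.0415
z = (x̄−μ₀)/SE = (55.83−51)/4.0415 = 1.1951
p-value (two-sided) = 0.23204
At α=0.01: p ≥ α → fail to reject H₀

reject H₀: no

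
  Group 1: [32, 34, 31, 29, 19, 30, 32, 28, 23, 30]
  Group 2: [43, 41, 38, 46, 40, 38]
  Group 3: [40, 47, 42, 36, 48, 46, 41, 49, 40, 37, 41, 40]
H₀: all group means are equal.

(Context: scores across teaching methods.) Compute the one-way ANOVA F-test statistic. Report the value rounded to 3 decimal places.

Group means [28.80, 41.00, 42.25], grand mean 37.179
SSB = Σnᵢ(x̄ᵢ−x̄)² = 1098.257; SSW = ΣΣ(x−x̄ᵢ)² = 433.850
MSB = 1098.257/2 = 549.1286; MSW = 433.850/25 = 17.3540
F = MSB/MSW = 31.6428
df = (2, 25)

test statistic = 31.643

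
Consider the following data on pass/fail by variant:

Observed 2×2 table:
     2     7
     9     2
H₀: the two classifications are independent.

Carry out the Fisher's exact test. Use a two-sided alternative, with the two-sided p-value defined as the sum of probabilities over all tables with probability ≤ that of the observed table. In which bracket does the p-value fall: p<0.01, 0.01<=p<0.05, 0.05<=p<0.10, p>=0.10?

p-value bracket: 0.01<=p<0.05

Margins: r₁=9, r₂=11, c₁=11, c₂=9, n=20
p_obs = C(9,2)·C(11,9)/C(20,11); sum pmf over tables with pmf ≤ p_obs
p-value (two-sided) = 0.02155
→ bracket: 0.01<=p<0.05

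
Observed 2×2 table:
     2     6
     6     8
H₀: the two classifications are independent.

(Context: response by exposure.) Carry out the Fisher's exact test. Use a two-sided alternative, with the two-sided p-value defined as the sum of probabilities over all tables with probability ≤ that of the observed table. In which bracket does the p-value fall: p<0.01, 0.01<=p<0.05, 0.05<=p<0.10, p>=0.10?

Margins: r₁=8, r₂=14, c₁=8, c₂=14, n=22
p_obs = C(8,2)·C(14,6)/C(22,8); sum pmf over tables with pmf ≤ p_obs
p-value (two-sided) = 0.64940
→ bracket: p>=0.10

p-value bracket: p>=0.10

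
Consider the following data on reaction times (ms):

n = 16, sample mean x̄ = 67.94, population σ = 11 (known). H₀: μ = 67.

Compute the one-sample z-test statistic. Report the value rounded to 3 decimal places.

SE = σ/√n = 11/√16 = 2.7500
z = (x̄−μ₀)/SE = (67.94−67)/2.7500 = 0.3418

test statistic = 0.342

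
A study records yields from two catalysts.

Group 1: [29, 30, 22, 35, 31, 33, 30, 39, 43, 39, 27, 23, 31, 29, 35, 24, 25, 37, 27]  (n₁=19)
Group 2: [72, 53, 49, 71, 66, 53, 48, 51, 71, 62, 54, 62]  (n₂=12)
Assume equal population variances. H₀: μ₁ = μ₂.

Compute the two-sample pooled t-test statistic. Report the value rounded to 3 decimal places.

x̄₁=31.000, s₁=5.850, n₁=19
x̄₂=59.333, s₂=9.069, n₂=12
s_p² = [18·5.850² + 11·9.069²]/29 = 52.4368
SE = √(s_p²·(1/19+1/12)) = 2.6701
t = (31.000−59.333)/2.6701 = -10.6112
df = 29

test statistic = -10.611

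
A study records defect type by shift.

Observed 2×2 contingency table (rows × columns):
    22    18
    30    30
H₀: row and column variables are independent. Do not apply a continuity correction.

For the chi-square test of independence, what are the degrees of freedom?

degrees of freedom = 1

df = (r−1)(c−1) = (2−1)·(2−1) = 1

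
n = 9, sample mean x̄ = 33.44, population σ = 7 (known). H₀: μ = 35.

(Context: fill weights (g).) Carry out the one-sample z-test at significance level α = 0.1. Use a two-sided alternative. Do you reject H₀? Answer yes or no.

SE = σ/√n = 7/√9 = 2.3333
z = (x̄−μ₀)/SE = (33.44−35)/2.3333 = -0.6686
p-value (two-sided) = 0.50377
At α=0.1: p ≥ α → fail to reject H₀

reject H₀: no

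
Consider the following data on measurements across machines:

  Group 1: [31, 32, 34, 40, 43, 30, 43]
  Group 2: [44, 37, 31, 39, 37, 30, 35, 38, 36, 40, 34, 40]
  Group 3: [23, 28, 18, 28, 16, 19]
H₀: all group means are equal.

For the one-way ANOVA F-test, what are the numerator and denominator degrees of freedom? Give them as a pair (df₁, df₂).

degrees of freedom = [2, 22]

k = 3 groups, N = 25 total
df = (k−1, N−k) = (3−1, 25−3) = (2, 22)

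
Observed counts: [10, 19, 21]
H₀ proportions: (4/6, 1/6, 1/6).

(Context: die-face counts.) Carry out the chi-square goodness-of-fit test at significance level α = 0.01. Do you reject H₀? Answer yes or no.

n = 50; E_i = n·p_i = [33.33, 8.33, 8.33]
χ² = (10−33.33)²/33.33 + (19−8.33)²/8.33 + (21−8.33)²/8.33 = 49.2400
df = 2
p-value (upper-tail) = 0.00000
At α=0.01: p < α → reject H₀

reject H₀: yes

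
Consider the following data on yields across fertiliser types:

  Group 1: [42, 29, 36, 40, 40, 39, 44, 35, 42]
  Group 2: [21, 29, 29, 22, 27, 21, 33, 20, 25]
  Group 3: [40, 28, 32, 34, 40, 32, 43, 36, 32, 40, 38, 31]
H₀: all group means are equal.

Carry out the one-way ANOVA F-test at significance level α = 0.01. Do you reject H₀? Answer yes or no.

Group means [38.56, 25.22, 35.50], grand mean 33.333
SSB = Σnᵢ(x̄ᵢ−x̄)² = 893.889; SSW = ΣΣ(x−x̄ᵢ)² = 572.778
MSB = 893.889/2 = 446.9444; MSW = 572.778/27 = 21.2140
F = MSB/MSW = 21.0684
df = (2, 27)
p-value (upper-tail) = 0.00000
At α=0.01: p < α → reject H₀

reject H₀: yes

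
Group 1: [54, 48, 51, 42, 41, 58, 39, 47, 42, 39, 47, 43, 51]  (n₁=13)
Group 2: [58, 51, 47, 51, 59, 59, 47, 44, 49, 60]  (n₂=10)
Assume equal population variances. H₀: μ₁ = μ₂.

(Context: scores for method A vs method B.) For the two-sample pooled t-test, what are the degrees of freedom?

df = n₁ + n₂ − 2 = 13 + 10 − 2 = 21

degrees of freedom = 21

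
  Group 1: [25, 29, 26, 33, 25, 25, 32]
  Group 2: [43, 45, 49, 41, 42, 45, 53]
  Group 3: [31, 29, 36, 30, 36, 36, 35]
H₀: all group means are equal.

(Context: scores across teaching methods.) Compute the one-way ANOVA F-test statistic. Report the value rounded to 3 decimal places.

test statistic = 42.496

Group means [27.86, 45.43, 33.29], grand mean 35.524
SSB = Σnᵢ(x̄ᵢ−x̄)² = 1133.238; SSW = ΣΣ(x−x̄ᵢ)² = 240.000
MSB = 1133.238/2 = 566.6190; MSW = 240.000/18 = 13.3333
F = MSB/MSW = 42.4964
df = (2, 18)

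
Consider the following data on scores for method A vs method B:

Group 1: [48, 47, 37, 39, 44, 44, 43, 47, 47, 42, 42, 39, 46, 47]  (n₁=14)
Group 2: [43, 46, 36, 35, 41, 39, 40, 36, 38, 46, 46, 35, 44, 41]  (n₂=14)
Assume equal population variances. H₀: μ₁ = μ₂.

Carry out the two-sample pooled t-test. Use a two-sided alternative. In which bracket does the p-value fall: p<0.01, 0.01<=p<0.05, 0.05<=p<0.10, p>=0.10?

p-value bracket: 0.01<=p<0.05

x̄₁=43.714, s₁=3.539, n₁=14
x̄₂=40.429, s₂=4.108, n₂=14
s_p² = [13·3.539² + 13·4.108²]/26 = 14.7033
SE = √(s_p²·(1/14+1/14)) = 1.4493
t = (43.714−40.429)/1.4493 = 2.2671
df = 26
p-value (two-sided) = 0.03193
→ bracket: 0.01<=p<0.05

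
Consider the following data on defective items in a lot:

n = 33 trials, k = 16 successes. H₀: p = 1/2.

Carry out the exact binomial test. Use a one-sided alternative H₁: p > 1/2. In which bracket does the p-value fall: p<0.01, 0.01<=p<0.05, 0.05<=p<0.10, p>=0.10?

p-value bracket: p>=0.10

Exact binomial: n=33, k=16, p₀=1/2=0.5000
P(X≥16) from Σ C(n,i)·p₀^i·(1−p₀)^(n−i)
p-value (one-sided, H₁ greater) = 0.63583
→ bracket: p>=0.10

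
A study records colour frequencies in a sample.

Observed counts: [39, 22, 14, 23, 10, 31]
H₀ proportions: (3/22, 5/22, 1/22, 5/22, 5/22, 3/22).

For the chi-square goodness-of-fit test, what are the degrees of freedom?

df = k − 1 = 6 − 1 = 5

degrees of freedom = 5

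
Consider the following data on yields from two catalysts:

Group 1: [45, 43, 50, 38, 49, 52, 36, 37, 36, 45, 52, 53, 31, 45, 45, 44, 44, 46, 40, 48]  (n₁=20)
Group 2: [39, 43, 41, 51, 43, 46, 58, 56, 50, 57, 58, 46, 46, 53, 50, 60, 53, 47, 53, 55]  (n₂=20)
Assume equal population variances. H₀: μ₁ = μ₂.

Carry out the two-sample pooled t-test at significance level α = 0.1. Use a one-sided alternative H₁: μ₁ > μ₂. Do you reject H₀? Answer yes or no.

x̄₁=43.950, s₁=6.039, n₁=20
x̄₂=50.250, s₂=6.163, n₂=20
s_p² = [19·6.039² + 19·6.163²]/38 = 37.2289
SE = √(s_p²·(1/20+1/20)) = 1.9295
t = (43.950−50.250)/1.9295 = -3.2651
df = 38
p-value (one-sided, H₁ greater) = 0.99884
At α=0.1: p ≥ α → fail to reject H₀

reject H₀: no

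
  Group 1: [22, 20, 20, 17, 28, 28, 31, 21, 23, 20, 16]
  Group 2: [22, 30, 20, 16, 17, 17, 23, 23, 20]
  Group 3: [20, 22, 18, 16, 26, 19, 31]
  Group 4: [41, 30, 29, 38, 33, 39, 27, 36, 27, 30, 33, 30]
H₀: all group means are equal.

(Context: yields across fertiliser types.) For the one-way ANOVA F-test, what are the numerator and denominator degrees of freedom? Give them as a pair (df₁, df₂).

k = 4 groups, N = 39 total
df = (k−1, N−k) = (4−1, 39−4) = (3, 35)

degrees of freedom = [3, 35]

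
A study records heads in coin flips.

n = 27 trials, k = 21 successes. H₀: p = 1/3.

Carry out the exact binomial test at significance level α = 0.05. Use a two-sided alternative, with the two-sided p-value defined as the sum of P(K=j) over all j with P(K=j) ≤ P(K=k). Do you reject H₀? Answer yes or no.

reject H₀: yes

Exact binomial: n=27, k=21, p₀=1/3=0.3333
P(X=j) = C(n,j)·p₀^j·(1−p₀)^(n−j); p = Σ P(X=j) over j with P(X=j) ≤ P(X=21)
p-value (two-sided) = 0.00000
At α=0.05: p < α → reject H₀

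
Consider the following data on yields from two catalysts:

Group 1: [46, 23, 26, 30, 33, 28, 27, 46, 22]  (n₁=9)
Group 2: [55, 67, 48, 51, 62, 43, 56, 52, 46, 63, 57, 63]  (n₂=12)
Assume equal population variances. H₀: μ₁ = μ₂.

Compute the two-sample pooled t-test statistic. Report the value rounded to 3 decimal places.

x̄₁=31.222, s₁=9.011, n₁=9
x̄₂=55.250, s₂=7.533, n₂=12
s_p² = [8·9.011² + 11·7.533²]/19 = 67.0424
SE = √(s_p²·(1/9+1/12)) = 3.6105
t = (31.222−55.250)/3.6105 = -6.6549
df = 19

test statistic = -6.655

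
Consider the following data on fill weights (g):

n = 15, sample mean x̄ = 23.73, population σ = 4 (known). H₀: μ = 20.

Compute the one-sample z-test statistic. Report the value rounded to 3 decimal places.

SE = σ/√n = 4/√15 = 1.0328
z = (x̄−μ₀)/SE = (23.73−20)/1.0328 = 3.6116

test statistic = 3.612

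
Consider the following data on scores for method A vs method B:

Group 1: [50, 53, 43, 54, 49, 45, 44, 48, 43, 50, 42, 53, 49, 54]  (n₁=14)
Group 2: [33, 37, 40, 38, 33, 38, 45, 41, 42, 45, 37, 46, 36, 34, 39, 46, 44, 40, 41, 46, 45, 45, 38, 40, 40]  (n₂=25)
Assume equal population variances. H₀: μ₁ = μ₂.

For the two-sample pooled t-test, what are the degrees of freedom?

df = n₁ + n₂ − 2 = 14 + 25 − 2 = 37

degrees of freedom = 37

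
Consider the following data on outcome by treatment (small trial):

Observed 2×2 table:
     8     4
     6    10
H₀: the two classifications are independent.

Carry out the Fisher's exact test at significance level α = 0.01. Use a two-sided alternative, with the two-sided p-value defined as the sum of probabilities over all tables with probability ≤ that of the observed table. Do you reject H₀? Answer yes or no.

Margins: r₁=12, r₂=16, c₁=14, c₂=14, n=28
p_obs = C(12,8)·C(16,6)/C(28,14); sum pmf over tables with pmf ≤ p_obs
p-value (two-sided) = 0.25186
At α=0.01: p ≥ α → fail to reject H₀

reject H₀: no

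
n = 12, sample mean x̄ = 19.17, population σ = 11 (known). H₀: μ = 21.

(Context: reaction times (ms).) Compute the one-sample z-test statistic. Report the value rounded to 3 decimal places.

test statistic = -0.576

SE = σ/√n = 11/√12 = 3.1754
z = (x̄−μ₀)/SE = (19.17−21)/3.1754 = -0.5763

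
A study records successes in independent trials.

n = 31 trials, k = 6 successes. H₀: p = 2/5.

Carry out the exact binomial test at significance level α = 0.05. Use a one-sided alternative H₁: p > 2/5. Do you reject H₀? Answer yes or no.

Exact binomial: n=31, k=6, p₀=2/5=0.4000
P(X≥6) from Σ C(n,i)·p₀^i·(1−p₀)^(n−i)
p-value (one-sided, H₁ greater) = 0.99600
At α=0.05: p ≥ α → fail to reject H₀

reject H₀: no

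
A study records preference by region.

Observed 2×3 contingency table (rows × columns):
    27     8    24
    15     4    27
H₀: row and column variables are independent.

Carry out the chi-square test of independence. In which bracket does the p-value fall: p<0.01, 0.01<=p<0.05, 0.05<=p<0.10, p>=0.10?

p-value bracket: p>=0.10

Row totals [59, 46], col totals [42, 12, 51], n=105
χ² = (27−23.60)²/23.60 + (8−6.74)²/6.74 + (24−28.66)²/28.66 + (15−18.40)²/18.40 + (4−5.26)²/5.26 + (27−22.34)²/22.34 = 3.3807
df = 2
p-value (upper-tail) = 0.18446
→ bracket: p>=0.10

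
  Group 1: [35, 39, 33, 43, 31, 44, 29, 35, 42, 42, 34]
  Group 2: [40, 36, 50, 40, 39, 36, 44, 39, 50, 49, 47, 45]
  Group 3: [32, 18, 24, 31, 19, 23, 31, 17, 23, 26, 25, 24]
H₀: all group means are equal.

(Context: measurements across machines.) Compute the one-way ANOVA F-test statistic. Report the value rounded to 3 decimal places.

test statistic = 40.145

Group means [37.00, 42.92, 24.42], grand mean 34.714
SSB = Σnᵢ(x̄ᵢ−x̄)² = 2137.310; SSW = ΣΣ(x−x̄ᵢ)² = 851.833
MSB = 2137.310/2 = 1068.6548; MSW = 851.833/32 = 26.6198
F = MSB/MSW = 40.1451
df = (2, 32)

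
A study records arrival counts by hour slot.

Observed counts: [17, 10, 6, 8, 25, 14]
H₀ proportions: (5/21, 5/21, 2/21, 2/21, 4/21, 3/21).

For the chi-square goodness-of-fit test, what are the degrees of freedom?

degrees of freedom = 5

df = k − 1 = 6 − 1 = 5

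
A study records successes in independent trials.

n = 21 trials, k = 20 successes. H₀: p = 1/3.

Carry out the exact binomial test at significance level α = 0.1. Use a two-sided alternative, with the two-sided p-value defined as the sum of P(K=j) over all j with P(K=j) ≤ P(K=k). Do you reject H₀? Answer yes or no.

reject H₀: yes

Exact binomial: n=21, k=20, p₀=1/3=0.3333
P(X=j) = C(n,j)·p₀^j·(1−p₀)^(n−j); p = Σ P(X=j) over j with P(X=j) ≤ P(X=20)
p-value (two-sided) = 0.00000
At α=0.1: p < α → reject H₀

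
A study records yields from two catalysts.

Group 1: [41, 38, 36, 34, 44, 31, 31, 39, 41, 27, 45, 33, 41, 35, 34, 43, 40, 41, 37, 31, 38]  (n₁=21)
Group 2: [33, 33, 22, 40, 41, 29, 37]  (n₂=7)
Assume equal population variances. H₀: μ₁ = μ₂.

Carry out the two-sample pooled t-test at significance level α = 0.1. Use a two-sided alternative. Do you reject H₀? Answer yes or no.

reject H₀: no

x̄₁=37.143, s₁=4.871, n₁=21
x̄₂=33.571, s₂=6.630, n₂=7
s_p² = [20·4.871² + 6·6.630²]/26 = 28.3956
SE = √(s_p²·(1/21+1/7)) = 2.3257
t = (37.143−33.571)/2.3257 = 1.5357
df = 26
p-value (two-sided) = 0.13670
At α=0.1: p ≥ α → fail to reject H₀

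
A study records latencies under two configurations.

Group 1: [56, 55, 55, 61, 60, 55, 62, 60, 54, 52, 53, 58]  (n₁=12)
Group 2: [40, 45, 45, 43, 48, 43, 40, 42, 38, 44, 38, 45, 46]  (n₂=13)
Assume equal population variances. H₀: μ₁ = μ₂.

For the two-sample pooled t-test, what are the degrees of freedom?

df = n₁ + n₂ − 2 = 12 + 13 − 2 = 23

degrees of freedom = 23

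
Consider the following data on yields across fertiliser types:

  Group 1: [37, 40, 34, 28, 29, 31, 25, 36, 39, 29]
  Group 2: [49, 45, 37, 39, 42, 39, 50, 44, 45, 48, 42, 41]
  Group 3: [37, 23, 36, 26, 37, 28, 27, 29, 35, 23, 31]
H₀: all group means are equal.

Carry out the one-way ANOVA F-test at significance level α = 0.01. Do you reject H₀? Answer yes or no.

reject H₀: yes

Group means [32.80, 43.42, 30.18], grand mean 35.788
SSB = Σnᵢ(x̄ᵢ−x̄)² = 1133.362; SSW = ΣΣ(x−x̄ᵢ)² = 714.153
MSB = 1133.362/2 = 566.6811; MSW = 714.153/30 = 23.8051
F = MSB/MSW = 23.8050
df = (2, 30)
p-value (upper-tail) = 0.00000
At α=0.01: p < α → reject H₀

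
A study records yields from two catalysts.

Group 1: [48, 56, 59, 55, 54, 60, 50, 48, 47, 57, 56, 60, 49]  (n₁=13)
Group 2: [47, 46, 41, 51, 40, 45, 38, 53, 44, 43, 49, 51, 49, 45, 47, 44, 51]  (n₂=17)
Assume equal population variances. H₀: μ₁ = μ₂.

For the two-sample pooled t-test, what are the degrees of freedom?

df = n₁ + n₂ − 2 = 13 + 17 − 2 = 28

degrees of freedom = 28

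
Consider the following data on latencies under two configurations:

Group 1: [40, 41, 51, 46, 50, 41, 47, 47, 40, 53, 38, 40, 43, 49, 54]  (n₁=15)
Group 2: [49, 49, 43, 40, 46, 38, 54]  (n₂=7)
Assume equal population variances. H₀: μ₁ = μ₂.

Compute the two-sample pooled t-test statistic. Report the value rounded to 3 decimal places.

x̄₁=45.333, s₁=5.273, n₁=15
x̄₂=45.571, s₂=5.623, n₂=7
s_p² = [14·5.273² + 6·5.623²]/20 = 28.9524
SE = √(s_p²·(1/15+1/7)) = 2.4630
t = (45.333−45.571)/2.4630 = -0.0967
df = 20

test statistic = -0.097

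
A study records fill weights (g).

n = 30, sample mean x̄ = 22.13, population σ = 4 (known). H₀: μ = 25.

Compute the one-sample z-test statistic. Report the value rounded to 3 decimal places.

SE = σ/√n = 4/√30 = 0.7303
z = (x̄−μ₀)/SE = (22.13−25)/0.7303 = -3.9299

test statistic = -3.930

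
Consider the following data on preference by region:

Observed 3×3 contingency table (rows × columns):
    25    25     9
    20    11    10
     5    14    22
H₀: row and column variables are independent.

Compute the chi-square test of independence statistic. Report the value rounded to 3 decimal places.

Row totals [59, 41, 41], col totals [50, 50, 41], n=141
χ² = (25−20.92)²/20.92 + (25−20.92)²/20.92 + (9−17.16)²/17.16 + (20−14.54)²/14.54 + (11−14.54)²/14.54 + (10−11.92)²/11.92 + (5−14.54)²/14.54 + (14−14.54)²/14.54 + (22−11.92)²/11.92 = 23.4874
df = 4

test statistic = 23.487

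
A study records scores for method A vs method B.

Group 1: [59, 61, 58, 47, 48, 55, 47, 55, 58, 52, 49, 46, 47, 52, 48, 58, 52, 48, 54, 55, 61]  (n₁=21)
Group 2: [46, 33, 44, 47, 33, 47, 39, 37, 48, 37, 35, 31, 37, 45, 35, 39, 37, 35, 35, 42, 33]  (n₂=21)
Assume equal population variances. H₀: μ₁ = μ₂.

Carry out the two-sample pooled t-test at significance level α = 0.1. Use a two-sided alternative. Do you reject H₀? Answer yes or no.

reject H₀: yes

x̄₁=52.857, s₁=5.013, n₁=21
x̄₂=38.810, s₂=5.382, n₂=21
s_p² = [20·5.013² + 20·5.382²]/40 = 27.0452
SE = √(s_p²·(1/21+1/21)) = 1.6049
t = (52.857−38.810)/1.6049 = 8.7529
df = 40
p-value (two-sided) = 0.00000
At α=0.1: p < α → reject H₀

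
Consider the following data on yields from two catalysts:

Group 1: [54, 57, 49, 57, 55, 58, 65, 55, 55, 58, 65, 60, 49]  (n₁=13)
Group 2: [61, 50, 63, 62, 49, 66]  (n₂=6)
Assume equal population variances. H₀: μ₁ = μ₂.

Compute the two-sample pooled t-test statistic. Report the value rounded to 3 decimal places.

test statistic = -0.647

x̄₁=56.692, s₁=4.889, n₁=13
x̄₂=58.500, s₂=7.176, n₂=6
s_p² = [12·4.889² + 5·7.176²]/17 = 32.0158
SE = √(s_p²·(1/13+1/6)) = 2.7926
t = (56.692−58.500)/2.7926 = -0.6473
df = 17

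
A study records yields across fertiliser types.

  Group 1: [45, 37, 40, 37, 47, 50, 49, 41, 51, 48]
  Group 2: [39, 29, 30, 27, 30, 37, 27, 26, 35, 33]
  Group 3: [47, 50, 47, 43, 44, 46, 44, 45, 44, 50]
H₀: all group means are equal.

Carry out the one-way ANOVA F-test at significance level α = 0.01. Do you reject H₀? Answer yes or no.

reject H₀: yes

Group means [44.50, 31.30, 46.00], grand mean 40.600
SSB = Σnᵢ(x̄ᵢ−x̄)² = 1308.600; SSW = ΣΣ(x−x̄ᵢ)² = 494.600
MSB = 1308.600/2 = 654.3000; MSW = 494.600/27 = 18.3185
F = MSB/MSW = 35.7180
df = (2, 27)
p-value (upper-tail) = 0.00000
At α=0.01: p < α → reject H₀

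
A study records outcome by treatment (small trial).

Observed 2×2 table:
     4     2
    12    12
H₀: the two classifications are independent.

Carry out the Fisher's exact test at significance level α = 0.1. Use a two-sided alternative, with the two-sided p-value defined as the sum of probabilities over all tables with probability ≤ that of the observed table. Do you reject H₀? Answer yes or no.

Margins: r₁=6, r₂=24, c₁=16, c₂=14, n=30
p_obs = C(6,4)·C(24,12)/C(30,16); sum pmf over tables with pmf ≤ p_obs
p-value (two-sided) = 0.65670
At α=0.1: p ≥ α → fail to reject H₀

reject H₀: no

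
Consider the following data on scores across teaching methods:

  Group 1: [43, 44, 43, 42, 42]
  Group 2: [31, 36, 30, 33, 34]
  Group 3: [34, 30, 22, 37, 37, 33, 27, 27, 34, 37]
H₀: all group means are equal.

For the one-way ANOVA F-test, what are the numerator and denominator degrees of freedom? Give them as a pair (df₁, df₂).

k = 3 groups, N = 20 total
df = (k−1, N−k) = (3−1, 20−3) = (2, 17)

degrees of freedom = [2, 17]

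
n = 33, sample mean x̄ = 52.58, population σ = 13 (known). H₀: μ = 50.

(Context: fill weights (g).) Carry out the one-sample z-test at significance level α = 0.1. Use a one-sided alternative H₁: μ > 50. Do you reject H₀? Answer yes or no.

SE = σ/√n = 13/√33 = 2.2630
z = (x̄−μ₀)/SE = (52.58−50)/2.2630 = 1.1401
p-value (one-sided, H₁ greater) = 0.12713
At α=0.1: p ≥ α → fail to reject H₀

reject H₀: no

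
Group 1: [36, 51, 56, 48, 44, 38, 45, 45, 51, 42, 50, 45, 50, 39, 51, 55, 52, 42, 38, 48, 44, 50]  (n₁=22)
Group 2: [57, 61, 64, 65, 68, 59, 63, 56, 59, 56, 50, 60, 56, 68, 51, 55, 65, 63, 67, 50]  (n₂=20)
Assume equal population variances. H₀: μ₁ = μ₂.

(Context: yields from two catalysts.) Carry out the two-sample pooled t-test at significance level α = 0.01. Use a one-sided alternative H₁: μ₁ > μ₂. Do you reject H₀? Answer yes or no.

x̄₁=46.364, s₁=5.628, n₁=22
x̄₂=59.650, s₂=5.733, n₂=20
s_p² = [21·5.628² + 19·5.733²]/40 = 32.2410
SE = √(s_p²·(1/22+1/20)) = 1.7543
t = (46.364−59.650)/1.7543 = -7.5736
df = 40
p-value (one-sided, H₁ greater) = 1.00000
At α=0.01: p ≥ α → fail to reject H₀

reject H₀: no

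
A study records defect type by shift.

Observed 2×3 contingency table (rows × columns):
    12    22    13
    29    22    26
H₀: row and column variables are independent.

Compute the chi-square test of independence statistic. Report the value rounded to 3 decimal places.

test statistic = 4.380

Row totals [47, 77], col totals [41, 44, 39], n=124
χ² = (12−15.54)²/15.54 + (22−16.68)²/16.68 + (13−14.78)²/14.78 + (29−25.46)²/25.46 + (22−27.32)²/27.32 + (26−24.22)²/24.22 = 4.3804
df = 2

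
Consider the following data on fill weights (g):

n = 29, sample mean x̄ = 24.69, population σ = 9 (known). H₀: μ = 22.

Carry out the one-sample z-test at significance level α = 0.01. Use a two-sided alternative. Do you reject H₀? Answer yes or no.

reject H₀: no

SE = σ/√n = 9/√29 = 1.6713
z = (x̄−μ₀)/SE = (24.69−22)/1.6713 = 1.6096
p-value (two-sided) = 0.10749
At α=0.01: p ≥ α → fail to reject H₀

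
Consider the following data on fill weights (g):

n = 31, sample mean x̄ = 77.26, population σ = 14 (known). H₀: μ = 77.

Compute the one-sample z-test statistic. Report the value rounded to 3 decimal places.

SE = σ/√n = 14/√31 = 2.5145
z = (x̄−μ₀)/SE = (77.26−77)/2.5145 = 0.1034

test statistic = 0.103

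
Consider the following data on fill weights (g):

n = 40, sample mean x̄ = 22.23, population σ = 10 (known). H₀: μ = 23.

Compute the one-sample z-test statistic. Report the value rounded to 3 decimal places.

SE = σ/√n = 10/√40 = 1.5811
z = (x̄−μ₀)/SE = (22.23−23)/1.5811 = -0.4870

test statistic = -0.487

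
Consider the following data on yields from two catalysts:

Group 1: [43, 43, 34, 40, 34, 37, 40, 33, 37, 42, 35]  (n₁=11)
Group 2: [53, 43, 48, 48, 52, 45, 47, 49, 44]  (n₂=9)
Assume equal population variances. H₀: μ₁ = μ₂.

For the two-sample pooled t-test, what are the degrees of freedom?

degrees of freedom = 18

df = n₁ + n₂ − 2 = 11 + 9 − 2 = 18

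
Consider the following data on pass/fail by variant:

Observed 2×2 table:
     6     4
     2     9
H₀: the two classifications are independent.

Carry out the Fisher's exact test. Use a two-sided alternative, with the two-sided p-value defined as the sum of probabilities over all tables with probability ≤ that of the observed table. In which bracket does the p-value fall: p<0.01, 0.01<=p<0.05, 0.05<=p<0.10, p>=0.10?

p-value bracket: 0.05<=p<0.10

Margins: r₁=10, r₂=11, c₁=8, c₂=13, n=21
p_obs = C(10,6)·C(11,2)/C(21,8); sum pmf over tables with pmf ≤ p_obs
p-value (two-sided) = 0.08050
→ bracket: 0.05<=p<0.10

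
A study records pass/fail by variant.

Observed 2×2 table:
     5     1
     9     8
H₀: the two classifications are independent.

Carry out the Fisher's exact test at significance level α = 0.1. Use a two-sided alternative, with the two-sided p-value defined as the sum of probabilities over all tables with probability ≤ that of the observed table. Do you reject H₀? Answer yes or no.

Margins: r₁=6, r₂=17, c₁=14, c₂=9, n=23
p_obs = C(6,5)·C(17,9)/C(23,14); sum pmf over tables with pmf ≤ p_obs
p-value (two-sided) = 0.34013
At α=0.1: p ≥ α → fail to reject H₀

reject H₀: no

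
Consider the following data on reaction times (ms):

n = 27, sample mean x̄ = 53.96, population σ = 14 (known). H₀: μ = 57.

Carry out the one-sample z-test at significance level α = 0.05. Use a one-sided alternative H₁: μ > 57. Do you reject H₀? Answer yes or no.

SE = σ/√n = 14/√27 = 2.6943
z = (x̄−μ₀)/SE = (53.96−57)/2.6943 = -1.1283
p-value (one-sided, H₁ greater) = 0.87040
At α=0.05: p ≥ α → fail to reject H₀

reject H₀: no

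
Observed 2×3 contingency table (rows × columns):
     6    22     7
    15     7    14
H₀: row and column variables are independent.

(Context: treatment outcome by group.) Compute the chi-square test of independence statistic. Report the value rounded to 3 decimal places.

Row totals [35, 36], col totals [21, 29, 21], n=71
χ² = (6−10.35)²/10.35 + (22−14.30)²/14.30 + (7−10.35)²/10.35 + (15−10.65)²/10.65 + (7−14.70)²/14.70 + (14−10.65)²/10.65 = 13.9378
df = 2

test statistic = 13.938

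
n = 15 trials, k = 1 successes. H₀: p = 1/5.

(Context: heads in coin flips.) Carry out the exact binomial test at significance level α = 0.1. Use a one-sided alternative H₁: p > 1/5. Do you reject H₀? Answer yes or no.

reject H₀: no

Exact binomial: n=15, k=1, p₀=1/5=0.2000
P(X≥1) from Σ C(n,i)·p₀^i·(1−p₀)^(n−i)
p-value (one-sided, H₁ greater) = 0.96482
At α=0.1: p ≥ α → fail to reject H₀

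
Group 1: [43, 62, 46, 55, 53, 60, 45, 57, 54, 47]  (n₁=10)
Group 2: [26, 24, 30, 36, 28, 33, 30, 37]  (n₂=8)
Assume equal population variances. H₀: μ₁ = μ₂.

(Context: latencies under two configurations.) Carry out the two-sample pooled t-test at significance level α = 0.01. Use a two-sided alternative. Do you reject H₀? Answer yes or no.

x̄₁=52.200, s₁=6.613, n₁=10
x̄₂=30.500, s₂=4.598, n₂=8
s_p² = [9·6.613² + 7·4.598²]/16 = 33.8500
SE = √(s_p²·(1/10+1/8)) = 2.7598
t = (52.200−30.500)/2.7598 = 7.8630
df = 16
p-value (two-sided) = 0.00000
At α=0.01: p < α → reject H₀

reject H₀: yes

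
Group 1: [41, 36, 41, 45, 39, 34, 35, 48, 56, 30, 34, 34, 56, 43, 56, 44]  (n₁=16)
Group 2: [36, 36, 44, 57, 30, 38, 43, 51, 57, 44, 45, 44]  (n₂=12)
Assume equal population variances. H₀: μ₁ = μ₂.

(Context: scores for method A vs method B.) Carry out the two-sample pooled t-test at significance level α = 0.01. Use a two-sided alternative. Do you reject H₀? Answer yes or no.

reject H₀: no

x̄₁=42.000, s₁=8.446, n₁=16
x̄₂=43.750, s₂=8.248, n₂=12
s_p² = [15·8.446² + 11·8.248²]/26 = 69.9327
SE = √(s_p²·(1/16+1/12)) = 3.1935
t = (42.000−43.750)/3.1935 = -0.5480
df = 26
p-value (two-sided) = 0.58838
At α=0.01: p ≥ α → fail to reject H₀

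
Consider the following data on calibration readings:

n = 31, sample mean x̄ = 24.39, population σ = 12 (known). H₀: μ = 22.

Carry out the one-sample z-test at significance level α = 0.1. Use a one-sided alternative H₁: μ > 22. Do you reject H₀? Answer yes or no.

reject H₀: no

SE = σ/√n = 12/√31 = 2.1553
z = (x̄−μ₀)/SE = (24.39−22)/2.1553 = 1.1089
p-value (one-sided, H₁ greater) = 0.13373
At α=0.1: p ≥ α → fail to reject H₀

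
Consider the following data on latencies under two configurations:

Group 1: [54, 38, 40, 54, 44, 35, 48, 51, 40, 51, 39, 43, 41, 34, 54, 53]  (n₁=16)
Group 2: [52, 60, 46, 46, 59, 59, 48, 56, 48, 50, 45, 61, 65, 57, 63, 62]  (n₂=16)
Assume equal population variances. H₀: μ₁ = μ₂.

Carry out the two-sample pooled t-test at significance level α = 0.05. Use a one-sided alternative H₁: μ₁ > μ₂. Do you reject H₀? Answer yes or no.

reject H₀: no

x̄₁=44.938, s₁=7.141, n₁=16
x̄₂=54.812, s₂=6.853, n₂=16
s_p² = [15·7.141² + 15·6.853²]/30 = 48.9792
SE = √(s_p²·(1/16+1/16)) = 2.4743
t = (44.938−54.812)/2.4743 = -3.9910
df = 30
p-value (one-sided, H₁ greater) = 0.99980
At α=0.05: p ≥ α → fail to reject H₀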